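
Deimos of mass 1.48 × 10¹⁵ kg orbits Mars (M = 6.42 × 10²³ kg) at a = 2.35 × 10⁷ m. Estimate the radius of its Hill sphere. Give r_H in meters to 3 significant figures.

r_H ≈ a (m/3M)^(1/3)
    = (2.35 × 10⁷) × (1.48 × 10¹⁵ / (3 × 6.42 × 10²³))^(1/3)
    = 2.15 × 10⁴ m

2.15 × 10⁴ m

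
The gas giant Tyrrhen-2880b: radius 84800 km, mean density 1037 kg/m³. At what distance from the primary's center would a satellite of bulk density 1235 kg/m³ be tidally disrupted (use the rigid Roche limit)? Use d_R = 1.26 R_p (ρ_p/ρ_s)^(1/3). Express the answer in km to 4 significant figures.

d_R = 1.26 × 84800 km × (1037/1235)^(1/3)
    = 1.008 × 10⁵ km

1.008 × 10⁵ km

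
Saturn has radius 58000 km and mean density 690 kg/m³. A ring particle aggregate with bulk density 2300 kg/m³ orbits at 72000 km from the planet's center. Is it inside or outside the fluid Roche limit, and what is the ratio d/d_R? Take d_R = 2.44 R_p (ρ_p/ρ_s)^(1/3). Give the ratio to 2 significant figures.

d_R = 2.44 × (58000 km) × (690/2300)^(1/3) = 94740 km
d/d_R = (72000) / (94740) = 0.76
Since d/d_R < 1, the body is inside the Roche limit.

inside; d/d_R ≈ 0.76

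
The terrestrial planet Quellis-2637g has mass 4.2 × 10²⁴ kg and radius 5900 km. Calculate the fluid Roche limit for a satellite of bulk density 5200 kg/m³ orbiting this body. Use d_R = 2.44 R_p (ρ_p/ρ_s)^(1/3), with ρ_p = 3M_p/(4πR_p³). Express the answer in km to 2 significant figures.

14000 km

ρ_p = 3M_p/(4πR_p³) = 3 × (4.2 × 10²⁴) / (4π × (5.9 × 10⁶ m)³) = 4900 kg/m³
d_R = 2.44 × 5900 km × (4900/5200)^(1/3)
    = 14000 km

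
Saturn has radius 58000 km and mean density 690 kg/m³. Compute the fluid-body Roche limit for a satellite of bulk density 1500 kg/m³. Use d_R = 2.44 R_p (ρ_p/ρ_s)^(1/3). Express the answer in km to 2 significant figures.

d_R = 2.44 × 58000 km × (690/1500)^(1/3)
    = 1.1 × 10⁵ km

1.1 × 10⁵ km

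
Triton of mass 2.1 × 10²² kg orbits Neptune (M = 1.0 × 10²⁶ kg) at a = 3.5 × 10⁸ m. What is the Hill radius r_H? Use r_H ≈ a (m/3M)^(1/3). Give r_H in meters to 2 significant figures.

1.4 × 10⁷ m

r_H ≈ a (m/3M)^(1/3)
    = (3.5 × 10⁸) × (2.1 × 10²² / (3 × 1.0 × 10²⁶))^(1/3)
    = 1.4 × 10⁷ m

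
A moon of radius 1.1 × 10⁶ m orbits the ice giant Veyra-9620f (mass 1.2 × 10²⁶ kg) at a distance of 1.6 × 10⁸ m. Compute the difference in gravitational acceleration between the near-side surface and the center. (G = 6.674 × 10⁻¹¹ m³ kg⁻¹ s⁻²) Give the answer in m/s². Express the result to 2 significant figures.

4.3 × 10⁻³ m/s²

Since r ≪ d, expand the inverse-square field across one radius to get the leading 2GMr/d³ term.
Δg = 2GMr/d³
   = 2 × (6.674 × 10⁻¹¹) × (1.2 × 10²⁶) × (1.1 × 10⁶) / (1.6 × 10⁸)³
   = 4.3 × 10⁻³ m/s²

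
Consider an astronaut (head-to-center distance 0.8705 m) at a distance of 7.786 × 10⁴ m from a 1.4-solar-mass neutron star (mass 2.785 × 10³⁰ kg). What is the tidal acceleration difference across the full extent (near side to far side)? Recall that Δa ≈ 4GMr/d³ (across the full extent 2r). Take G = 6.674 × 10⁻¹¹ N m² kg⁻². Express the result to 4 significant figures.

Near-to-far spans 2r, so the tidal difference is twice the near-to-center value: 4GMr/d³.
a_tidal = 4GMr/d³
        = 4 × (6.674 × 10⁻¹¹) × (2.785 × 10³⁰) × (0.8705) / (7.786 × 10⁴)³
        = 1.371 × 10⁶ m/s²

1.371 × 10⁶ m/s²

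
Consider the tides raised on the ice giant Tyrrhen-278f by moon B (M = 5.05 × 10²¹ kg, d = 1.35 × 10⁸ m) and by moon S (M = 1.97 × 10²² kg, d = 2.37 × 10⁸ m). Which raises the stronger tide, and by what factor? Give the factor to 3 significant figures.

Moon B, by a factor of ≈ 1.39

Compare M/d³ for the two perturbers:
Moon B: (5.05 × 10²¹) / (1.35 × 10⁸)³ = 2.053 × 10⁻³
Moon S: (1.97 × 10²²) / (2.37 × 10⁸)³ = 1.480 × 10⁻³
Ratio (larger/smaller) = 1.39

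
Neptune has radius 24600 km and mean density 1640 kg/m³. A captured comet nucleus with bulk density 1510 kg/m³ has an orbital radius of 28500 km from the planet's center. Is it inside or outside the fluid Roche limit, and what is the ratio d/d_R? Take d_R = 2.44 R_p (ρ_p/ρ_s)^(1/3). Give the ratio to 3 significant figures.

d_R = 2.44 × (24600 km) × (1640/1510)^(1/3) = 61700 km
d/d_R = (28500) / (61700) = 0.462
Since d/d_R < 1, the body is inside the Roche limit.

inside; d/d_R ≈ 0.462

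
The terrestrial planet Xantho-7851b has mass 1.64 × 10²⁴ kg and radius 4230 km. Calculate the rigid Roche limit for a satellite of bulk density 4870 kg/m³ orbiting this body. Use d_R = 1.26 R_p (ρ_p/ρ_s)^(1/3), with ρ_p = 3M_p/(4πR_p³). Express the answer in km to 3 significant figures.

ρ_p = 3M_p/(4πR_p³) = 3 × (1.64 × 10²⁴) / (4π × (4.23 × 10⁶ m)³) = 5170 kg/m³
d_R = 1.26 × 4230 km × (5170/4870)^(1/3)
    = 5440 km

5440 km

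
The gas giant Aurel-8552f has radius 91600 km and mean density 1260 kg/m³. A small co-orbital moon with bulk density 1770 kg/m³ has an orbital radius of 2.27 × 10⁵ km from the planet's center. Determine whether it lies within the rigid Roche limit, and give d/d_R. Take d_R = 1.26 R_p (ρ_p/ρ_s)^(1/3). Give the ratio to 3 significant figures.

outside; d/d_R ≈ 2.20

d_R = 1.26 × (91600 km) × (1260/1770)^(1/3) = 1.031 × 10⁵ km
d/d_R = (2.27 × 10⁵) / (1.031 × 10⁵) = 2.20
Since d/d_R > 1, the body is outside the Roche limit.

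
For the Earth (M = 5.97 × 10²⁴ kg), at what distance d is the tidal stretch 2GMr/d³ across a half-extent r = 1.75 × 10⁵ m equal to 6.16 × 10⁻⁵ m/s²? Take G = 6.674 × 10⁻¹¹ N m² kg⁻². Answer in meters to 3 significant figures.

1.31 × 10⁸ m

2GMr/d³ = a_tidal  ⇒  d = (2GMr / a_tidal)^(1/3)
d = (2 × 6.674×10⁻¹¹ × (5.97 × 10²⁴) × (1.75 × 10⁵) / (6.16 × 10⁻⁵))^(1/3)
  = 1.31 × 10⁸ m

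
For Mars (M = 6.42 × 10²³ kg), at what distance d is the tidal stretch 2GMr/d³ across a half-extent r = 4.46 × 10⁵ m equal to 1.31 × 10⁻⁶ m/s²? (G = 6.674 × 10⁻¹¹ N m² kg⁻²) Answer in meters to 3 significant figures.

2GMr/d³ = a_tidal  ⇒  d = (2GMr / a_tidal)^(1/3)
d = (2 × 6.674×10⁻¹¹ × (6.42 × 10²³) × (4.46 × 10⁵) / (1.31 × 10⁻⁶))^(1/3)
  = 3.08 × 10⁸ m

3.08 × 10⁸ m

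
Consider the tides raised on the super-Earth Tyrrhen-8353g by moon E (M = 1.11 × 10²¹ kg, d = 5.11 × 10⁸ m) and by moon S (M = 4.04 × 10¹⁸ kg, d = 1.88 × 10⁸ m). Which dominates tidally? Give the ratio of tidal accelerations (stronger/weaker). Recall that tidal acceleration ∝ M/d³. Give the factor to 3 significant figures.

Tidal acceleration ∝ M/d³, so compare M/d³ for each.
Moon E: (1.11 × 10²¹) / (5.11 × 10⁸)³ = 8.319 × 10⁻⁶
Moon S: (4.04 × 10¹⁸) / (1.88 × 10⁸)³ = 6.080 × 10⁻⁷
Ratio (larger/smaller) = 13.7

Moon E, by a factor of ≈ 13.7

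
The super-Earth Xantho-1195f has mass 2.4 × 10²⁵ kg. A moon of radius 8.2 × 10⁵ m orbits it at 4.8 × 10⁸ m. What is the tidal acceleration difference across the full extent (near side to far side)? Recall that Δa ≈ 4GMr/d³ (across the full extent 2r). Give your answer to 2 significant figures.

Δg = 4GMr/d³
   = 4 × (6.674 × 10⁻¹¹) × (2.4 × 10²⁵) × (8.2 × 10⁵) / (4.8 × 10⁸)³
   = 4.8 × 10⁻⁵ m/s²

4.8 × 10⁻⁵ m/s²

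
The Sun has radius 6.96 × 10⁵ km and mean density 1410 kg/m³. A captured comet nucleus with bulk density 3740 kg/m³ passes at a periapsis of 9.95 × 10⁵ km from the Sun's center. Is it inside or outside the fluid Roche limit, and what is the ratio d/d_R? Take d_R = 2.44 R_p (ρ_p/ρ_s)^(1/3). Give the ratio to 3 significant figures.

inside; d/d_R ≈ 0.811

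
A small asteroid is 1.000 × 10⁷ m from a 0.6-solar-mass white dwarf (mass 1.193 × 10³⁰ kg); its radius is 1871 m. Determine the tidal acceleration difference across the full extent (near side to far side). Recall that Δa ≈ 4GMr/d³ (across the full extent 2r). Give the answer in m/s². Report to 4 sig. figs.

a_tidal = 4GMr/d³
        = 4 × (6.674 × 10⁻¹¹) × (1.193 × 10³⁰) × (1871) / (1.000 × 10⁷)³
        = 5.959 × 10² m/s²

5.959 × 10² m/s²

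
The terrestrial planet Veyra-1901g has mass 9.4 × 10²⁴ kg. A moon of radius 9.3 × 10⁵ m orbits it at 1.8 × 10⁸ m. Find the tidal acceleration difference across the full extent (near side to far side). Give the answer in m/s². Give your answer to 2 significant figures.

The field gradient is 2GM/d³; across the full diameter 2r the difference is 4GMr/d³.
Δg = 4GMr/d³
   = 4 × (6.674 × 10⁻¹¹) × (9.4 × 10²⁴) × (9.3 × 10⁵) / (1.8 × 10⁸)³
   = 4.0 × 10⁻⁴ m/s²

4.0 × 10⁻⁴ m/s²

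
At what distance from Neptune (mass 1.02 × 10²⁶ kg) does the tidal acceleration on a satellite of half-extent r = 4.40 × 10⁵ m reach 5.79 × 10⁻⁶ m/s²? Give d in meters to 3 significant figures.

1.01 × 10⁹ m

2GMr/d³ = a_tidal  ⇒  d = (2GMr / a_tidal)^(1/3)
d = (2 × 6.674×10⁻¹¹ × (1.02 × 10²⁶) × (4.40 × 10⁵) / (5.79 × 10⁻⁶))^(1/3)
  = 1.01 × 10⁹ m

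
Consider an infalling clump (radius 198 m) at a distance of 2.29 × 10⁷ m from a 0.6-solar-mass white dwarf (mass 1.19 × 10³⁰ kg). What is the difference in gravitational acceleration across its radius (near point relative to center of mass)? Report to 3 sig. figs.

2.62 m/s²

Δa = 2GMr/d³
   = 2 × (6.674 × 10⁻¹¹) × (1.19 × 10³⁰) × (198) / (2.29 × 10⁷)³
   = 2.62 m/s²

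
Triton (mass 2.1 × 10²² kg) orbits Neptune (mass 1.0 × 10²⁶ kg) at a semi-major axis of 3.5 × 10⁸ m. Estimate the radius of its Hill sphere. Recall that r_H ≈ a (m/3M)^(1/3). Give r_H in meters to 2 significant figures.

1.4 × 10⁷ m

r_H ≈ a (m/3M)^(1/3)
    = (3.5 × 10⁸) × (2.1 × 10²² / (3 × 1.0 × 10²⁶))^(1/3)
    = 1.4 × 10⁷ m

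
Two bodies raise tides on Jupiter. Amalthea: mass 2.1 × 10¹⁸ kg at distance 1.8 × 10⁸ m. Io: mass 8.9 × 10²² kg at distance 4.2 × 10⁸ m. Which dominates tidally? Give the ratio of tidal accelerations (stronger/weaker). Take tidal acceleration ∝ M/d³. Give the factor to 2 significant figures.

Io, by a factor of ≈ 3300

Tidal acceleration ∝ M/d³, so compare M/d³ for each.
Amalthea: (2.1 × 10¹⁸) / (1.8 × 10⁸)³ = 3.601 × 10⁻⁷
Io: (8.9 × 10²²) / (4.2 × 10⁸)³ = 1.201 × 10⁻³
Ratio (larger/smaller) = 3300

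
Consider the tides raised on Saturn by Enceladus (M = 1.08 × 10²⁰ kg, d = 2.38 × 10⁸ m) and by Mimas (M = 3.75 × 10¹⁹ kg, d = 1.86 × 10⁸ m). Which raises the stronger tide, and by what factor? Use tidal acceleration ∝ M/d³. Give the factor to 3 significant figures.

Enceladus, by a factor of ≈ 1.37

Tidal acceleration ∝ M/d³, so compare M/d³ for each.
Enceladus: (1.08 × 10²⁰) / (2.38 × 10⁸)³ = 8.011 × 10⁻⁶
Mimas: (3.75 × 10¹⁹) / (1.86 × 10⁸)³ = 5.828 × 10⁻⁶
Ratio (larger/smaller) = 1.37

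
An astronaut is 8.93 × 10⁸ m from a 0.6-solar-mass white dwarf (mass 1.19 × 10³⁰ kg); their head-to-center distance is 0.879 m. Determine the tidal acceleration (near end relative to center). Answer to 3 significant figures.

Δa = 2GMr/d³
   = 2 × (6.674 × 10⁻¹¹) × (1.19 × 10³⁰) × (0.879) / (8.93 × 10⁸)³
   = 1.96 × 10⁻⁷ m/s²

1.96 × 10⁻⁷ m/s²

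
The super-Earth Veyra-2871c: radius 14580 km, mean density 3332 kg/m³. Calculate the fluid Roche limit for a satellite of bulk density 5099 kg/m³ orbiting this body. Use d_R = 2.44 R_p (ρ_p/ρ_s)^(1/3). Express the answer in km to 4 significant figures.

d_R = 2.44 × 14580 km × (3332/5099)^(1/3)
    = 30870 km

30870 km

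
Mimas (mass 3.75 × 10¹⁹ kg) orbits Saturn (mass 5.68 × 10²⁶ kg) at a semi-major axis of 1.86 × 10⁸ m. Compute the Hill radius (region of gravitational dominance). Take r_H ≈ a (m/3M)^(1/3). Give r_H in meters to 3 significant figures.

5.21 × 10⁵ m

r_H ≈ a (m/3M)^(1/3)
    = (1.86 × 10⁸) × (3.75 × 10¹⁹ / (3 × 5.68 × 10²⁶))^(1/3)
    = 5.21 × 10⁵ m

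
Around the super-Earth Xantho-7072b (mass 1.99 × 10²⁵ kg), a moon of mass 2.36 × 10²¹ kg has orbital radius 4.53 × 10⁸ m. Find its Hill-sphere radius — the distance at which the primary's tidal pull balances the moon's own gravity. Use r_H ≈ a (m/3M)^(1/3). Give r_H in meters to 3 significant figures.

r_H ≈ a (m/3M)^(1/3)
    = (4.53 × 10⁸) × (2.36 × 10²¹ / (3 × 1.99 × 10²⁵))^(1/3)
    = 1.54 × 10⁷ m

1.54 × 10⁷ m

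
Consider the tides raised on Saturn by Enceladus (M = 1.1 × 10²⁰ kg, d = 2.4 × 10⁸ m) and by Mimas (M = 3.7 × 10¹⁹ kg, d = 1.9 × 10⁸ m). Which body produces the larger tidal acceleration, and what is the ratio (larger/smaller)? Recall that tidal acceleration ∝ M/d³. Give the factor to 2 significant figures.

Enceladus, by a factor of ≈ 1.5

The tide-raising term goes as M/d³ (the gradient of a 1/d² field).
Enceladus: (1.1 × 10²⁰) / (2.4 × 10⁸)³ = 7.957 × 10⁻⁶
Mimas: (3.7 × 10¹⁹) / (1.9 × 10⁸)³ = 5.394 × 10⁻⁶
Ratio (larger/smaller) = 1.5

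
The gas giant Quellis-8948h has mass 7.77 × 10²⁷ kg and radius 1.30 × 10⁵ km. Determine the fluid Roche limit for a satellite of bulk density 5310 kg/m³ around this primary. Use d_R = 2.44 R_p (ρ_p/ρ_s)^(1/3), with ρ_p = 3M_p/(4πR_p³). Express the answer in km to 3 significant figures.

ρ_p = 3M_p/(4πR_p³) = 3 × (7.77 × 10²⁷) / (4π × (1.30 × 10⁸ m)³) = 844 kg/m³
d_R = 2.44 × 1.30 × 10⁵ km × (844/5310)^(1/3)
    = 1.72 × 10⁵ km

1.72 × 10⁵ km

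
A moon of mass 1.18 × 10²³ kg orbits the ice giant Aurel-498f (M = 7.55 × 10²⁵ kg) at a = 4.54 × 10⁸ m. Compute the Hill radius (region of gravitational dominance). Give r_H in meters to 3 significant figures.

3.65 × 10⁷ m

r_H ≈ a (m/3M)^(1/3)
    = (4.54 × 10⁸) × (1.18 × 10²³ / (3 × 7.55 × 10²⁵))^(1/3)
    = 3.65 × 10⁷ m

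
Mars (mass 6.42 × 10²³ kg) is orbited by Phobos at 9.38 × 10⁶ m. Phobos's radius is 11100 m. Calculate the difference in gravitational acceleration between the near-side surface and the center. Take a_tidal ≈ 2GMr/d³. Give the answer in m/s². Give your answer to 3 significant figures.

1.15 × 10⁻³ m/s²

Δa = 2GMr/d³
   = 2 × (6.674 × 10⁻¹¹) × (6.42 × 10²³) × (11100) / (9.38 × 10⁶)³
   = 1.15 × 10⁻³ m/s²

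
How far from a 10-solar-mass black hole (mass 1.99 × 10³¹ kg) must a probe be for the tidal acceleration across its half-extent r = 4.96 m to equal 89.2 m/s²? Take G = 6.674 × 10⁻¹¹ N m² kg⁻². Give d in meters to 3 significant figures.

5.29 × 10⁶ m

2GMr/d³ = a_tidal  ⇒  d = (2GMr / a_tidal)^(1/3)
d = (2 × 6.674×10⁻¹¹ × (1.99 × 10³¹) × (4.96) / (89.2))^(1/3)
  = 5.29 × 10⁶ m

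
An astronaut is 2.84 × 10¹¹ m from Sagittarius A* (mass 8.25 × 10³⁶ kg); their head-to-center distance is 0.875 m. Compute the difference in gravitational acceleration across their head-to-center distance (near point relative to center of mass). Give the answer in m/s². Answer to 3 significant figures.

4.21 × 10⁻⁸ m/s²

Δg = 2GMr/d³
   = 2 × (6.674 × 10⁻¹¹) × (8.25 × 10³⁶) × (0.875) / (2.84 × 10¹¹)³
   = 4.21 × 10⁻⁸ m/s²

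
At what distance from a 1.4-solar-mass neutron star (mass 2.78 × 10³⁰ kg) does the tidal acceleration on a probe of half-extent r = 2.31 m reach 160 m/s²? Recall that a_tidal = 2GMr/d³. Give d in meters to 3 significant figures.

1.75 × 10⁶ m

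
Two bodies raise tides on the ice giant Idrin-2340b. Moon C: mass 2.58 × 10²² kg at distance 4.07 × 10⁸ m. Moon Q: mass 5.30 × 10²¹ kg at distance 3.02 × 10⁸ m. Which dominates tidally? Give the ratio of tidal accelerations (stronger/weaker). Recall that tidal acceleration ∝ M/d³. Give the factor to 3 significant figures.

Moon C, by a factor of ≈ 1.99

Compare M/d³ for the two perturbers:
Moon C: (2.58 × 10²²) / (4.07 × 10⁸)³ = 3.827 × 10⁻⁴
Moon Q: (5.30 × 10²¹) / (3.02 × 10⁸)³ = 1.924 × 10⁻⁴
Ratio (larger/smaller) = 1.99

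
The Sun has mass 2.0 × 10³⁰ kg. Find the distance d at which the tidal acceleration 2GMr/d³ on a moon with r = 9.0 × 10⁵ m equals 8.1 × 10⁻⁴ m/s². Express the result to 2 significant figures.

6.7 × 10⁹ m

2GMr/d³ = a_tidal  ⇒  d = (2GMr / a_tidal)^(1/3)
d = (2 × 6.674×10⁻¹¹ × (2.0 × 10³⁰) × (9.0 × 10⁵) / (8.1 × 10⁻⁴))^(1/3)
  = 6.7 × 10⁹ m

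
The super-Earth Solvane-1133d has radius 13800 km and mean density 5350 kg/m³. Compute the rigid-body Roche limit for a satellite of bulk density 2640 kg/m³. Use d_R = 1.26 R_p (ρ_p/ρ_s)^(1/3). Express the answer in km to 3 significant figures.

d_R = 1.26 × 13800 km × (5350/2640)^(1/3)
    = 22000 km

22000 km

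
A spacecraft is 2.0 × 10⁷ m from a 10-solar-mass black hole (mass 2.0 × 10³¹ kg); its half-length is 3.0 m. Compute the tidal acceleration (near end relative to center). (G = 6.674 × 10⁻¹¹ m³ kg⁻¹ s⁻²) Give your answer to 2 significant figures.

Differencing GM/(d−r)² and GM/d² to first order in r/d gives 2GMr/d³.
Δa = 2GMr/d³
   = 2 × (6.674 × 10⁻¹¹) × (2.0 × 10³¹) × (3.0) / (2.0 × 10⁷)³
   = 1.0 m/s²

1.0 m/s²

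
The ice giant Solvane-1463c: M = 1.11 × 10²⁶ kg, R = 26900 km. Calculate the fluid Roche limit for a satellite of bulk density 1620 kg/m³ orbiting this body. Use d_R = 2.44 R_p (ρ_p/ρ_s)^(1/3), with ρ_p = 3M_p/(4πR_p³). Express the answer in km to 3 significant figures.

ρ_p = 3M_p/(4πR_p³) = 3 × (1.11 × 10²⁶) / (4π × (2.69 × 10⁷ m)³) = 1360 kg/m³
d_R = 2.44 × 26900 km × (1360/1620)^(1/3)
    = 61900 km

61900 km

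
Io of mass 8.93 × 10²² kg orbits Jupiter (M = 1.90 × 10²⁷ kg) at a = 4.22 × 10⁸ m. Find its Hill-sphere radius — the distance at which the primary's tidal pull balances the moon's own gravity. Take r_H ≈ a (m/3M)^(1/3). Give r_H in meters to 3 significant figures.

r_H ≈ a (m/3M)^(1/3)
    = (4.22 × 10⁸) × (8.93 × 10²² / (3 × 1.90 × 10²⁷))^(1/3)
    = 1.06 × 10⁷ m

1.06 × 10⁷ m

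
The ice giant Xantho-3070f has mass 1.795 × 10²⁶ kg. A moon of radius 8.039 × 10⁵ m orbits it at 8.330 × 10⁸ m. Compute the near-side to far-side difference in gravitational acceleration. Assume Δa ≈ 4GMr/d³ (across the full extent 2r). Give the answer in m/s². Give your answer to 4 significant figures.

6.665 × 10⁻⁵ m/s²

The field gradient is 2GM/d³; across the full diameter 2r the difference is 4GMr/d³.
Δa = 4GMr/d³
   = 4 × (6.674 × 10⁻¹¹) × (1.795 × 10²⁶) × (8.039 × 10⁵) / (8.330 × 10⁸)³
   = 6.665 × 10⁻⁵ m/s²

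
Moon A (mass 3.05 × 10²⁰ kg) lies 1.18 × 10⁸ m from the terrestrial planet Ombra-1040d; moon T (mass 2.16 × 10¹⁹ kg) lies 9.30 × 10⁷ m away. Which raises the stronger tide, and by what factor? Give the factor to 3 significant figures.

Moon A, by a factor of ≈ 6.91

Tidal acceleration ∝ M/d³, so compare M/d³ for each.
Moon A: (3.05 × 10²⁰) / (1.18 × 10⁸)³ = 1.856 × 10⁻⁴
Moon T: (2.16 × 10¹⁹) / (9.30 × 10⁷)³ = 2.685 × 10⁻⁵
Ratio (larger/smaller) = 6.91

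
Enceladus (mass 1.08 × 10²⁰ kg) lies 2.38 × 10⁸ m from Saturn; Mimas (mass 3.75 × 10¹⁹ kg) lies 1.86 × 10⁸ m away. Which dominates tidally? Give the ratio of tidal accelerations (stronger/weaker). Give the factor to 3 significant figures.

The tide-raising term goes as M/d³ (the gradient of a 1/d² field).
Enceladus: (1.08 × 10²⁰) / (2.38 × 10⁸)³ = 8.011 × 10⁻⁶
Mimas: (3.75 × 10¹⁹) / (1.86 × 10⁸)³ = 5.828 × 10⁻⁶
Ratio (larger/smaller) = 1.37

Enceladus, by a factor of ≈ 1.37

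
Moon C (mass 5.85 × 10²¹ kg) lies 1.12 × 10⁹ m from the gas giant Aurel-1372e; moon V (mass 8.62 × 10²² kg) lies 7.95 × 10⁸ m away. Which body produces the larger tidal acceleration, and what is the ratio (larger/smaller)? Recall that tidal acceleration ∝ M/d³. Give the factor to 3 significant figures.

Compare M/d³ for the two perturbers:
Moon C: (5.85 × 10²¹) / (1.12 × 10⁹)³ = 4.164 × 10⁻⁶
Moon V: (8.62 × 10²²) / (7.95 × 10⁸)³ = 1.716 × 10⁻⁴
Ratio (larger/smaller) = 41.2

Moon V, by a factor of ≈ 41.2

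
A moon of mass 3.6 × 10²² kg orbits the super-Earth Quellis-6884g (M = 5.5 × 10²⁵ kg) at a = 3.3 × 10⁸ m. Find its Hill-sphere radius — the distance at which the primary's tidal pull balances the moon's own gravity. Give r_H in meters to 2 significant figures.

2.0 × 10⁷ m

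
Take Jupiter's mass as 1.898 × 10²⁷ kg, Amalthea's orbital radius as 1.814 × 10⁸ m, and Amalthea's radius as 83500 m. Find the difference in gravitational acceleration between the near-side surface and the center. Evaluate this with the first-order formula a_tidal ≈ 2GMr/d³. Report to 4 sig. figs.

Δa = 2GMr/d³
   = 2 × (6.674 × 10⁻¹¹) × (1.898 × 10²⁷) × (83500) / (1.814 × 10⁸)³
   = 3.544 × 10⁻³ m/s²

3.544 × 10⁻³ m/s²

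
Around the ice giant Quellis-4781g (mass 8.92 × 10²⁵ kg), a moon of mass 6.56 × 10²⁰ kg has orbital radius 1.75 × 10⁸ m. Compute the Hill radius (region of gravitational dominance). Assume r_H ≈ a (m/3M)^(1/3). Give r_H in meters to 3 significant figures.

2.36 × 10⁶ m

r_H ≈ a (m/3M)^(1/3)
    = (1.75 × 10⁸) × (6.56 × 10²⁰ / (3 × 8.92 × 10²⁵))^(1/3)
    = 2.36 × 10⁶ m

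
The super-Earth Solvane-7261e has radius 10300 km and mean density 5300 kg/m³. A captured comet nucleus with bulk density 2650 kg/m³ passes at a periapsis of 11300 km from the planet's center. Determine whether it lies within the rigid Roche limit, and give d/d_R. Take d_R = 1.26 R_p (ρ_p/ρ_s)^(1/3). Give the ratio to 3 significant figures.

d_R = 1.26 × (10300 km) × (5300/2650)^(1/3) = 16350 km
d/d_R = (11300) / (16350) = 0.691
Since d/d_R < 1, the body is inside the Roche limit.

inside; d/d_R ≈ 0.691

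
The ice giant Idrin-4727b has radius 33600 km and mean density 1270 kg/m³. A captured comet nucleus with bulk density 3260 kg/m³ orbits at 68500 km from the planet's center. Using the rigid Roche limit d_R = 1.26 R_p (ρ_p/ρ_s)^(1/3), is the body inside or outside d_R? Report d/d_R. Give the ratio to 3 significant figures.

d_R = 1.26 × (33600 km) × (1270/3260)^(1/3) = 30920 km
d/d_R = (68500) / (30920) = 2.22
Since d/d_R > 1, the body is outside the Roche limit.

outside; d/d_R ≈ 2.22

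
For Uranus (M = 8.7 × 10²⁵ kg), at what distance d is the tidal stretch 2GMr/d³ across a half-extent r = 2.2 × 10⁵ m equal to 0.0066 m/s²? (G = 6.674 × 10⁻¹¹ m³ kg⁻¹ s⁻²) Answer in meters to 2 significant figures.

2GMr/d³ = a_tidal  ⇒  d = (2GMr / a_tidal)^(1/3)
d = (2 × 6.674×10⁻¹¹ × (8.7 × 10²⁵) × (2.2 × 10⁵) / (0.0066))^(1/3)
  = 7.3 × 10⁷ m

7.3 × 10⁷ m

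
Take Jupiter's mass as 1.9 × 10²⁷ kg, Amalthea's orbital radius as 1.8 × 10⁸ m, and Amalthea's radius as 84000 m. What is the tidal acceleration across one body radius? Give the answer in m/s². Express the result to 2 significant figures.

3.7 × 10⁻³ m/s²

Since r ≪ d, expand the inverse-square field across one radius to get the leading 2GMr/d³ term.
Δa = 2GMr/d³
   = 2 × (6.674 × 10⁻¹¹) × (1.9 × 10²⁷) × (84000) / (1.8 × 10⁸)³
   = 3.7 × 10⁻³ m/s²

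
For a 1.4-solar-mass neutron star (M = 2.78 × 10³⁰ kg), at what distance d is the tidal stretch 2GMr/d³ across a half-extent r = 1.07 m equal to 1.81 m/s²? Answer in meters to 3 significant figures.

6.03 × 10⁶ m

2GMr/d³ = a_tidal  ⇒  d = (2GMr / a_tidal)^(1/3)
d = (2 × 6.674×10⁻¹¹ × (2.78 × 10³⁰) × (1.07) / (1.81))^(1/3)
  = 6.03 × 10⁶ m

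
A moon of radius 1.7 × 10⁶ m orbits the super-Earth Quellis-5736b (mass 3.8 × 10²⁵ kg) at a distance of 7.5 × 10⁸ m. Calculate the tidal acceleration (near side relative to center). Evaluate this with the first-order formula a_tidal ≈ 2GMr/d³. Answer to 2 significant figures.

2.0 × 10⁻⁵ m/s²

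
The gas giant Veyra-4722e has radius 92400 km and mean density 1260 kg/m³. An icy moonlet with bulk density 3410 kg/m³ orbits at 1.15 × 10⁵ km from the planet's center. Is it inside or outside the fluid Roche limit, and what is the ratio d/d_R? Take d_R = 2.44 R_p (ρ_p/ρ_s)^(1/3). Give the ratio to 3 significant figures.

d_R = 2.44 × (92400 km) × (1260/3410)^(1/3) = 1.618 × 10⁵ km
d/d_R = (1.15 × 10⁵) / (1.618 × 10⁵) = 0.711
Since d/d_R < 1, the body is inside the Roche limit.

inside; d/d_R ≈ 0.711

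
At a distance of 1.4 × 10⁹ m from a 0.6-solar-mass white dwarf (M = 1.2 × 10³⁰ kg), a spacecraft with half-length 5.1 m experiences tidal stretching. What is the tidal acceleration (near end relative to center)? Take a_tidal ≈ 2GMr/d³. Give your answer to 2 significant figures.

3.0 × 10⁻⁷ m/s²

Δa = 2GMr/d³
   = 2 × (6.674 × 10⁻¹¹) × (1.2 × 10³⁰) × (5.1) / (1.4 × 10⁹)³
   = 3.0 × 10⁻⁷ m/s²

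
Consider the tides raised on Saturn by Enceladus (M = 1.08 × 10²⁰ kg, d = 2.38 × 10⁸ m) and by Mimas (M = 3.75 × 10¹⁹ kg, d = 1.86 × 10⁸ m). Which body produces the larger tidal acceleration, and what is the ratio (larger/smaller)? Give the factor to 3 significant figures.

Enceladus, by a factor of ≈ 1.37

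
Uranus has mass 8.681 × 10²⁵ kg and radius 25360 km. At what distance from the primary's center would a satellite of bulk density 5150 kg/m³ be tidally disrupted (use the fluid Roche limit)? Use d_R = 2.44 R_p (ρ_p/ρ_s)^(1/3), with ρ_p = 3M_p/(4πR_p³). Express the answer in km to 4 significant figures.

38810 km

ρ_p = 3M_p/(4πR_p³) = 3 × (8.681 × 10²⁵) / (4π × (2.536 × 10⁷ m)³) = 1271 kg/m³
d_R = 2.44 × 25360 km × (1271/5150)^(1/3)
    = 38810 km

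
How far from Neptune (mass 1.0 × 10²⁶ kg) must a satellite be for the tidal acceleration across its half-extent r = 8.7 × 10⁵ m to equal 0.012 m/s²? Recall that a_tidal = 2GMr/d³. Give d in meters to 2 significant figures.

9.9 × 10⁷ m

2GMr/d³ = a_tidal  ⇒  d = (2GMr / a_tidal)^(1/3)
d = (2 × 6.674×10⁻¹¹ × (1.0 × 10²⁶) × (8.7 × 10⁵) / (0.012))^(1/3)
  = 9.9 × 10⁷ m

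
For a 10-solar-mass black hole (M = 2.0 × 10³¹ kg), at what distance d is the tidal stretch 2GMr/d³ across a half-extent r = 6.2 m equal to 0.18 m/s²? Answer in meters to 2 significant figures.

2GMr/d³ = a_tidal  ⇒  d = (2GMr / a_tidal)^(1/3)
d = (2 × 6.674×10⁻¹¹ × (2.0 × 10³¹) × (6.2) / (0.18))^(1/3)
  = 4.5 × 10⁷ m

4.5 × 10⁷ m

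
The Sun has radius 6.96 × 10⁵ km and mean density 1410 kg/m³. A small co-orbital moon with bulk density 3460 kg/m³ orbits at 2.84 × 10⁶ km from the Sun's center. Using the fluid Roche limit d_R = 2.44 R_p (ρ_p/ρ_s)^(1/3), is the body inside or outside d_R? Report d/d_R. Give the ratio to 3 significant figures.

d_R = 2.44 × (6.96 × 10⁵ km) × (1410/3460)^(1/3) = 1.259 × 10⁶ km
d/d_R = (2.84 × 10⁶) / (1.259 × 10⁶) = 2.26
Since d/d_R > 1, the body is outside the Roche limit.

outside; d/d_R ≈ 2.26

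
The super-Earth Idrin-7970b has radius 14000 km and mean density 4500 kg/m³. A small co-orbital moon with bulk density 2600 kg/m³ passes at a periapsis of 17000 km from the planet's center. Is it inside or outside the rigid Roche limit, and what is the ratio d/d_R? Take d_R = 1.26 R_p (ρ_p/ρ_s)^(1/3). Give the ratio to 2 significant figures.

inside; d/d_R ≈ 0.80

d_R = 1.26 × (14000 km) × (4500/2600)^(1/3) = 21180 km
d/d_R = (17000) / (21180) = 0.80
Since d/d_R < 1, the body is inside the Roche limit.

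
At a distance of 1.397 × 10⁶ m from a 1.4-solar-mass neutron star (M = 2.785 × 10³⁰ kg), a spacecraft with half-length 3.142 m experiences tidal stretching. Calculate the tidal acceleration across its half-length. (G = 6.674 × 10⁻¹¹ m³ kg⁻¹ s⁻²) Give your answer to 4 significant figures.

4.284 × 10² m/s²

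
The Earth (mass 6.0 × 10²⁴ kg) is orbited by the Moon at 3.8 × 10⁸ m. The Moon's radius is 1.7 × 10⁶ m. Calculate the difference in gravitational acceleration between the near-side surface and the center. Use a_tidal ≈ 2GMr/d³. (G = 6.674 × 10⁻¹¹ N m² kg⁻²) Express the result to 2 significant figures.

2.5 × 10⁻⁵ m/s²

a_tidal = 2GMr/d³
        = 2 × (6.674 × 10⁻¹¹) × (6.0 × 10²⁴) × (1.7 × 10⁶) / (3.8 × 10⁸)³
        = 2.5 × 10⁻⁵ m/s²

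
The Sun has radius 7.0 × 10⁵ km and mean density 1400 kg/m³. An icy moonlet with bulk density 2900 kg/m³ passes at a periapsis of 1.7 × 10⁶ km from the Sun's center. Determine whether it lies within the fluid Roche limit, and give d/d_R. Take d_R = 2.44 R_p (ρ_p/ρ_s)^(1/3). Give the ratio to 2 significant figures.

d_R = 2.44 × (7.0 × 10⁵ km) × (1400/2900)^(1/3) = 1.340 × 10⁶ km
d/d_R = (1.7 × 10⁶) / (1.340 × 10⁶) = 1.3
Since d/d_R > 1, the body is outside the Roche limit.

outside; d/d_R ≈ 1.3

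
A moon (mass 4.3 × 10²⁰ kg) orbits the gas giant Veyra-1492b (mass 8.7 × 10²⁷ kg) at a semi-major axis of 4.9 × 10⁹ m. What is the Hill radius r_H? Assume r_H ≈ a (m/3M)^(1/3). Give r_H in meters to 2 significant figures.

r_H ≈ a (m/3M)^(1/3)
    = (4.9 × 10⁹) × (4.3 × 10²⁰ / (3 × 8.7 × 10²⁷))^(1/3)
    = 1.2 × 10⁷ m

1.2 × 10⁷ m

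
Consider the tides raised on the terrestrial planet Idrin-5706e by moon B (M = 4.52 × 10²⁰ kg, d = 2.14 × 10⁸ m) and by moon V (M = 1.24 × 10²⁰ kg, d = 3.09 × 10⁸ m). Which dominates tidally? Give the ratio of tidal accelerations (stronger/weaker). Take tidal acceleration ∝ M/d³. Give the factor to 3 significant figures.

Moon B, by a factor of ≈ 11.0

Compare M/d³ for the two perturbers:
Moon B: (4.52 × 10²⁰) / (2.14 × 10⁸)³ = 4.612 × 10⁻⁵
Moon V: (1.24 × 10²⁰) / (3.09 × 10⁸)³ = 4.203 × 10⁻⁶
Ratio (larger/smaller) = 11.0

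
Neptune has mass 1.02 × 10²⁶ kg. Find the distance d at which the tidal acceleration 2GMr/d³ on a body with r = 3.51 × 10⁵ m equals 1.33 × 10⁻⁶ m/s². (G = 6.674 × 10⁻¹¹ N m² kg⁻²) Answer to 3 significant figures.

1.53 × 10⁹ m

2GMr/d³ = a_tidal  ⇒  d = (2GMr / a_tidal)^(1/3)
d = (2 × 6.674×10⁻¹¹ × (1.02 × 10²⁶) × (3.51 × 10⁵) / (1.33 × 10⁻⁶))^(1/3)
  = 1.53 × 10⁹ m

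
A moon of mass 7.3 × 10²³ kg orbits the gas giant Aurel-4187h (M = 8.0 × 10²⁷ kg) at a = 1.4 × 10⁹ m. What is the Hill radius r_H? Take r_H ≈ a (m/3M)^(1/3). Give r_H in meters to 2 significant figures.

4.4 × 10⁷ m

r_H ≈ a (m/3M)^(1/3)
    = (1.4 × 10⁹) × (7.3 × 10²³ / (3 × 8.0 × 10²⁷))^(1/3)
    = 4.4 × 10⁷ m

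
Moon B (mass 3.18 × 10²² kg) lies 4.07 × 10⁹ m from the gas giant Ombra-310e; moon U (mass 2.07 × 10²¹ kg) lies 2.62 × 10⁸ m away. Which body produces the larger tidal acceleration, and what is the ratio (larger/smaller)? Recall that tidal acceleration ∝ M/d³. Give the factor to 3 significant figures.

Moon U, by a factor of ≈ 244

Tidal acceleration ∝ M/d³, so compare M/d³ for each.
Moon B: (3.18 × 10²²) / (4.07 × 10⁹)³ = 4.717 × 10⁻⁷
Moon U: (2.07 × 10²¹) / (2.62 × 10⁸)³ = 1.151 × 10⁻⁴
Ratio (larger/smaller) = 244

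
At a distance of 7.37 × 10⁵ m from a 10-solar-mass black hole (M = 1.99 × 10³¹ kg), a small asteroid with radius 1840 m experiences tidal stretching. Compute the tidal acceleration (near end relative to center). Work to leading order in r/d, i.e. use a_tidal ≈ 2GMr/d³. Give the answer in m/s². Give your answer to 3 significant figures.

Δg = 2GMr/d³
   = 2 × (6.674 × 10⁻¹¹) × (1.99 × 10³¹) × (1840) / (7.37 × 10⁵)³
   = 1.22 × 10⁷ m/s²

1.22 × 10⁷ m/s²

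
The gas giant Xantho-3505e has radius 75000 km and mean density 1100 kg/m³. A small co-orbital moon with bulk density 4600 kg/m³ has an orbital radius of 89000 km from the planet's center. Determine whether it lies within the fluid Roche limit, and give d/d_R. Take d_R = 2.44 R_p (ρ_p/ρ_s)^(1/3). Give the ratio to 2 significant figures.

d_R = 2.44 × (75000 km) × (1100/4600)^(1/3) = 1.136 × 10⁵ km
d/d_R = (89000) / (1.136 × 10⁵) = 0.78
Since d/d_R < 1, the body is inside the Roche limit.

inside; d/d_R ≈ 0.78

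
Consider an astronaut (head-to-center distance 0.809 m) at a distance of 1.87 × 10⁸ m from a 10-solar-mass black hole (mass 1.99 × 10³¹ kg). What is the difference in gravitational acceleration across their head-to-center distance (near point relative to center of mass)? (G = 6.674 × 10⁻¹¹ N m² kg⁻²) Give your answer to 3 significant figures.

Δa = 2GMr/d³
   = 2 × (6.674 × 10⁻¹¹) × (1.99 × 10³¹) × (0.809) / (1.87 × 10⁸)³
   = 3.29 × 10⁻⁴ m/s²

3.29 × 10⁻⁴ m/s²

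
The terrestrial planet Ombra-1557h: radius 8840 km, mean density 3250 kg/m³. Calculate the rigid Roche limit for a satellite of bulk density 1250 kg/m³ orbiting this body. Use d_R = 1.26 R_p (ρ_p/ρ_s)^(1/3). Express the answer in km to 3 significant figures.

d_R = 1.26 × 8840 km × (3250/1250)^(1/3)
    = 15300 km

15300 km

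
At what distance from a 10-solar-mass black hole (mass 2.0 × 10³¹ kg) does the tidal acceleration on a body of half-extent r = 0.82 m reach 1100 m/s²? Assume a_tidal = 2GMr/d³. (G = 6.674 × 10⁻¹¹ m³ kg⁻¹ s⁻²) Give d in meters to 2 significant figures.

2GMr/d³ = a_tidal  ⇒  d = (2GMr / a_tidal)^(1/3)
d = (2 × 6.674×10⁻¹¹ × (2.0 × 10³¹) × (0.82) / (1100))^(1/3)
  = 1.3 × 10⁶ m

1.3 × 10⁶ m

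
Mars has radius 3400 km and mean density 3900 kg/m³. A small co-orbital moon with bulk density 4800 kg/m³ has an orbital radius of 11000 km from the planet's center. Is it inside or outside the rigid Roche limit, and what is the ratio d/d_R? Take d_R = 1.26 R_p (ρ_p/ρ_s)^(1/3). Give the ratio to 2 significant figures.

outside; d/d_R ≈ 2.8

d_R = 1.26 × (3400 km) × (3900/4800)^(1/3) = 3998 km
d/d_R = (11000) / (3998) = 2.8
Since d/d_R > 1, the body is outside the Roche limit.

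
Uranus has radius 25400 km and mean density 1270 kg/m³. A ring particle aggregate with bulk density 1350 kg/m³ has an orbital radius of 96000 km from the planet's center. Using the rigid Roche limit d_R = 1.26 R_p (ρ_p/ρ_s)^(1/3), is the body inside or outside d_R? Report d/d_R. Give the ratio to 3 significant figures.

d_R = 1.26 × (25400 km) × (1270/1350)^(1/3) = 31360 km
d/d_R = (96000) / (31360) = 3.06
Since d/d_R > 1, the body is outside the Roche limit.

outside; d/d_R ≈ 3.06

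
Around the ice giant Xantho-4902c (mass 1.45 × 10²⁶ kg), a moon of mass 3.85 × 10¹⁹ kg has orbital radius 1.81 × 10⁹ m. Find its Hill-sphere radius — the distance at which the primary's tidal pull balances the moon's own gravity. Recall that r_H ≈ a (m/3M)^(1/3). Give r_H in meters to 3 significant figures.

8.07 × 10⁶ m

r_H ≈ a (m/3M)^(1/3)
    = (1.81 × 10⁹) × (3.85 × 10¹⁹ / (3 × 1.45 × 10²⁶))^(1/3)
    = 8.07 × 10⁶ m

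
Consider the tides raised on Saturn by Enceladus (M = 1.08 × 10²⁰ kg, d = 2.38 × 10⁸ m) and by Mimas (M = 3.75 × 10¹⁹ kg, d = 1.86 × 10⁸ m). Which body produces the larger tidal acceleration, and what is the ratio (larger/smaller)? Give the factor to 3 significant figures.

The tide-raising term goes as M/d³ (the gradient of a 1/d² field).
Enceladus: (1.08 × 10²⁰) / (2.38 × 10⁸)³ = 8.011 × 10⁻⁶
Mimas: (3.75 × 10¹⁹) / (1.86 × 10⁸)³ = 5.828 × 10⁻⁶
Ratio (larger/smaller) = 1.37

Enceladus, by a factor of ≈ 1.37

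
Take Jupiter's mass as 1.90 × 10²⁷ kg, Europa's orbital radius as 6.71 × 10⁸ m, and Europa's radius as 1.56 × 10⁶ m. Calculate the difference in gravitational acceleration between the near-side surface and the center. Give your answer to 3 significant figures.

1.31 × 10⁻³ m/s²

Since r ≪ d, expand the inverse-square field across one radius to get the leading 2GMr/d³ term.
Δg = 2GMr/d³
   = 2 × (6.674 × 10⁻¹¹) × (1.90 × 10²⁷) × (1.56 × 10⁶) / (6.71 × 10⁸)³
   = 1.31 × 10⁻³ m/s²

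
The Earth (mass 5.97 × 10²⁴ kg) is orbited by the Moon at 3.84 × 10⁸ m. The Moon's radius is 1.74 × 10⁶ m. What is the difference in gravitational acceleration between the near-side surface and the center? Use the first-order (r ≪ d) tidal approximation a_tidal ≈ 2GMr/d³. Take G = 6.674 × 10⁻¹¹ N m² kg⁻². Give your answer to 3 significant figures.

a_tidal = 2GMr/d³
        = 2 × (6.674 × 10⁻¹¹) × (5.97 × 10²⁴) × (1.74 × 10⁶) / (3.84 × 10⁸)³
        = 2.45 × 10⁻⁵ m/s²

2.45 × 10⁻⁵ m/s²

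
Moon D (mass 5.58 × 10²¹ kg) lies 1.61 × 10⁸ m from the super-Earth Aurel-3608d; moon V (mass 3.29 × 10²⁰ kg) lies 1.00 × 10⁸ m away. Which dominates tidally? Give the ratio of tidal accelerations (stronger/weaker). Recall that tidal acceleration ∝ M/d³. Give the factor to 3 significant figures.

The tide-raising term goes as M/d³ (the gradient of a 1/d² field).
Moon D: (5.58 × 10²¹) / (1.61 × 10⁸)³ = 1.337 × 10⁻³
Moon V: (3.29 × 10²⁰) / (1.00 × 10⁸)³ = 3.290 × 10⁻⁴
Ratio (larger/smaller) = 4.06

Moon D, by a factor of ≈ 4.06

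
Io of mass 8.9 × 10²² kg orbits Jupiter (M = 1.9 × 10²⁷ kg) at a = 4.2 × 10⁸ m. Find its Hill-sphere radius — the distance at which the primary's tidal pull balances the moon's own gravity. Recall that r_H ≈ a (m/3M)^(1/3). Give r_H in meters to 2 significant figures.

r_H ≈ a (m/3M)^(1/3)
    = (4.2 × 10⁸) × (8.9 × 10²² / (3 × 1.9 × 10²⁷))^(1/3)
    = 1.0 × 10⁷ m

1.0 × 10⁷ m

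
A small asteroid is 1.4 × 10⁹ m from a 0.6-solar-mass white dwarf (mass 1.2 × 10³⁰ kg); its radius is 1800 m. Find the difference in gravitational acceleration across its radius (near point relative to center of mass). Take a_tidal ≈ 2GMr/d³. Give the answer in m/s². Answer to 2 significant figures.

1.1 × 10⁻⁴ m/s²

Δa = 2GMr/d³
   = 2 × (6.674 × 10⁻¹¹) × (1.2 × 10³⁰) × (1800) / (1.4 × 10⁹)³
   = 1.1 × 10⁻⁴ m/s²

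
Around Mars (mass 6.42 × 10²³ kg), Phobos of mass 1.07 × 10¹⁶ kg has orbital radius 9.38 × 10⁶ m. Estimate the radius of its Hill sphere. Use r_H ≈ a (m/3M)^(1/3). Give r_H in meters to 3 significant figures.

r_H ≈ a (m/3M)^(1/3)
    = (9.38 × 10⁶) × (1.07 × 10¹⁶ / (3 × 6.42 × 10²³))^(1/3)
    = 1.66 × 10⁴ m

1.66 × 10⁴ m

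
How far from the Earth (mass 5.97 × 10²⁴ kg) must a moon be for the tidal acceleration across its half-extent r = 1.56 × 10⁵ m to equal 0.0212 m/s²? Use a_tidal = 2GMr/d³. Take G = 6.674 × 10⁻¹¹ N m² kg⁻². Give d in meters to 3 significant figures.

1.80 × 10⁷ m

2GMr/d³ = a_tidal  ⇒  d = (2GMr / a_tidal)^(1/3)
d = (2 × 6.674×10⁻¹¹ × (5.97 × 10²⁴) × (1.56 × 10⁵) / (0.0212))^(1/3)
  = 1.80 × 10⁷ m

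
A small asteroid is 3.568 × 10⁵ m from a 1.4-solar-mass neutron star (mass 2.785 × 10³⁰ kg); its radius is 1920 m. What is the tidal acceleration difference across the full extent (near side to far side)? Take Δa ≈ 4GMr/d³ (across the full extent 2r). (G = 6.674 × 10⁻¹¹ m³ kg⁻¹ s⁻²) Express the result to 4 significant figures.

Δa = 4GMr/d³
   = 4 × (6.674 × 10⁻¹¹) × (2.785 × 10³⁰) × (1920) / (3.568 × 10⁵)³
   = 3.143 × 10⁷ m/s²

3.143 × 10⁷ m/s²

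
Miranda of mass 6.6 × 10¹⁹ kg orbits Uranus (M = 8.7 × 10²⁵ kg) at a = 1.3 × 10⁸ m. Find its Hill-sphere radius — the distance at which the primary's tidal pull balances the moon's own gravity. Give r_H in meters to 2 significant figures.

r_H ≈ a (m/3M)^(1/3)
    = (1.3 × 10⁸) × (6.6 × 10¹⁹ / (3 × 8.7 × 10²⁵))^(1/3)
    = 8.2 × 10⁵ m

8.2 × 10⁵ m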